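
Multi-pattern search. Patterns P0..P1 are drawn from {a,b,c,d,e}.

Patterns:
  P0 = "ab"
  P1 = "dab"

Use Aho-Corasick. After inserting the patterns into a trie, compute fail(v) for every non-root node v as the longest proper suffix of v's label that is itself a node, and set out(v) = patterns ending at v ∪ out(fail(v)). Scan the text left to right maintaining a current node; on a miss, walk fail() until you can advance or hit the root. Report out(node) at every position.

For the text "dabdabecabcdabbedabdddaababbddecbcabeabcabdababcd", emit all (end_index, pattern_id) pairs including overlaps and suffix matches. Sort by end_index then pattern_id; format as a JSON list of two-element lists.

Build automaton:
Trie (insert patterns):
  0='ε' goto a→1 d→3
  1='a' goto b→2
  2='ab' goto ·  [P0 ends]
  3='d' goto a→4
  4='da' goto b→5
  5='dab' goto ·  [P1 ends]

Failure links (BFS by depth):
  fail(1) 'a': from fail(0)=0 chase 'a': 0 ⇒ 0;  out=∅∪out(0)=∅
  fail(3) 'd': from fail(0)=0 chase 'd': 0 ⇒ 0;  out=∅∪out(0)=∅
  fail(2) 'ab': from fail(1)=0 chase 'b': 0 ⇒ 0;  out={0}∪out(0)={0}
  fail(4) 'da': from fail(3)=0 chase 'a': 0 ⇒ 1;  out=∅∪out(1)=∅
  fail(5) 'dab': from fail(4)=1 chase 'b': 1 ⇒ 2;  out={1}∪out(2)={0,1}

Scan:
[0] read 'd'  n0⇒n3
[1] read 'a'  n3⇒n4
[2] read 'b'  n4⇒n5  → match P0@[1:2],P1@[0:2]
[3] read 'd'  n5⇒n3 (fail-walked)
[4] read 'a'  n3⇒n4
[5] read 'b'  n4⇒n5  → match P0@[4:5],P1@[3:5]
[6] read 'e'  n5⇒n0 (fail-walked)
[7] read 'c'  n0⇒n0
[8] read 'a'  n0⇒n1
[9] read 'b'  n1⇒n2  → match P0@[8:9]
[10] read 'c'  n2⇒n0 (fail-walked)
[11] read 'd'  n0⇒n3
[12] read 'a'  n3⇒n4
[13] read 'b'  n4⇒n5  → match P0@[12:13],P1@[11:13]
[14] read 'b'  n5⇒n0 (fail-walked)
[15] read 'e'  n0⇒n0
[16] read 'd'  n0⇒n3
[17] read 'a'  n3⇒n4
[18] read 'b'  n4⇒n5  → match P0@[17:18],P1@[16:18]
[19] read 'd'  n5⇒n3 (fail-walked)
[20] read 'd'  n3⇒n3 (fail-walked)
[21] read 'd'  n3⇒n3 (fail-walked)
[22] read 'a'  n3⇒n4
[23] read 'a'  n4⇒n1 (fail-walked)
[24] read 'b'  n1⇒n2  → match P0@[23:24]
[25] read 'a'  n2⇒n1 (fail-walked)
[26] read 'b'  n1⇒n2  → match P0@[25:26]
[27] read 'b'  n2⇒n0 (fail-walked)
[28] read 'd'  n0⇒n3
[29] read 'd'  n3⇒n3 (fail-walked)
[30] read 'e'  n3⇒n0 (fail-walked)
[31] read 'c'  n0⇒n0
[32] read 'b'  n0⇒n0
[33] read 'c'  n0⇒n0
[34] read 'a'  n0⇒n1
[35] read 'b'  n1⇒n2  → match P0@[34:35]
[36] read 'e'  n2⇒n0 (fail-walked)
[37] read 'a'  n0⇒n1
[38] read 'b'  n1⇒n2  → match P0@[37:38]
[39] read 'c'  n2⇒n0 (fail-walked)
[40] read 'a'  n0⇒n1
[41] read 'b'  n1⇒n2  → match P0@[40:41]
[42] read 'd'  n2⇒n3 (fail-walked)
[43] read 'a'  n3⇒n4
[44] read 'b'  n4⇒n5  → match P0@[43:44],P1@[42:44]
[45] read 'a'  n5⇒n1 (fail-walked)
[46] read 'b'  n1⇒n2  → match P0@[45:46]
[47] read 'c'  n2⇒n0 (fail-walked)
[48] read 'd'  n0⇒n3

All matches (sorted): [[2,0],[2,1],[5,0],[5,1],[9,0],[13,0],[13,1],[18,0],[18,1],[24,0],[26,0],[35,0],[38,0],[41,0],[44,0],[44,1],[46,0]]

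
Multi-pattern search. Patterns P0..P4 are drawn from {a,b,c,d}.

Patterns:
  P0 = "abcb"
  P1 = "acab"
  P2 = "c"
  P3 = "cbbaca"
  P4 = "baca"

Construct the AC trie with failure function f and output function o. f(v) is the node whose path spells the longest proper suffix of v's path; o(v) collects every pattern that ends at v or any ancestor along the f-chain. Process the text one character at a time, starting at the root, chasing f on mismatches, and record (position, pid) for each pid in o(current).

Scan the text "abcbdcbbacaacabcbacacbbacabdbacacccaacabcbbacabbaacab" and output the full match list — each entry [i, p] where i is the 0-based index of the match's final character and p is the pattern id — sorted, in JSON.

Build automaton:
Trie nodes:
  n0 'ε': a→1 b→14 c→8
  n1 'a': b→2 c→5
  n2 'ab': c→3
  n3 'abc': b→4
  n4 'abcb': ·  [P0 ends]
  n5 'ac': a→6
  n6 'aca': b→7
  n7 'acab': ·  [P1 ends]
  n8 'c': b→9  [P2 ends]
  n9 'cb': b→10
  n10 'cbb': a→11
  n11 'cbba': c→12
  n12 'cbbac': a→13
  n13 'cbbaca': ·  [P3 ends]
  n14 'b': a→15
  n15 'ba': c→16
  n16 'bac': a→17
  n17 'baca': ·  [P4 ends]

Failure links (BFS by depth):
  n1('a'): parent n0 fail=0; on 'a' 0 → fail=0;  out ∅∪∅=∅
  n8('c'): parent n0 fail=0; on 'c' 0 → fail=0;  out {2}∪∅={2}
  n14('b'): parent n0 fail=0; on 'b' 0 → fail=0;  out ∅∪∅=∅
  n2('ab'): parent n1 fail=0; on 'b' 0 → fail=14;  out ∅∪∅=∅
  n5('ac'): parent n1 fail=0; on 'c' 0 → fail=8;  out ∅∪{2}={2}
  n9('cb'): parent n8 fail=0; on 'b' 0 → fail=14;  out ∅∪∅=∅
  n15('ba'): parent n14 fail=0; on 'a' 0 → fail=1;  out ∅∪∅=∅
  n3('abc'): parent n2 fail=14; on 'c' 14→0 → fail=8;  out ∅∪{2}={2}
  n6('aca'): parent n5 fail=8; on 'a' 8→0 → fail=1;  out ∅∪∅=∅
  n10('cbb'): parent n9 fail=14; on 'b' 14→0 → fail=14;  out ∅∪∅=∅
  n16('bac'): parent n15 fail=1; on 'c' 1 → fail=5;  out ∅∪{2}={2}
  n4('abcb'): parent n3 fail=8; on 'b' 8 → fail=9;  out {0}∪∅={0}
  n7('acab'): parent n6 fail=1; on 'b' 1 → fail=2;  out {1}∪∅={1}
  n11('cbba'): parent n10 fail=14; on 'a' 14 → fail=15;  out ∅∪∅=∅
  n17('baca'): parent n16 fail=5; on 'a' 5 → fail=6;  out {4}∪∅={4}
  n12('cbbac'): parent n11 fail=15; on 'c' 15 → fail=16;  out ∅∪{2}={2}
  n13('cbbaca'): parent n12 fail=16; on 'a' 16 → fail=17;  out {3}∪{4}={3,4}

Text stream:
pos 0 'a': at 1
pos 1 'b': at 2
pos 2 'c': at 3  ** P2@[2:2]
pos 3 'b': at 4  ** P0@[0:3]
pos 4 'd': at 0 (via fail)
pos 5 'c': at 8  ** P2@[5:5]
pos 6 'b': at 9
pos 7 'b': at 10
pos 8 'a': at 11
pos 9 'c': at 12  ** P2@[9:9]
pos 10 'a': at 13  ** P3@[5:10],P4@[7:10]
pos 11 'a': at 1 (via fail)
pos 12 'c': at 5  ** P2@[12:12]
pos 13 'a': at 6
pos 14 'b': at 7  ** P1@[11:14]
pos 15 'c': at 3 (via fail)  ** P2@[15:15]
pos 16 'b': at 4  ** P0@[13:16]
pos 17 'a': at 15 (via fail)
pos 18 'c': at 16  ** P2@[18:18]
pos 19 'a': at 17  ** P4@[16:19]
pos 20 'c': at 5 (via fail)  ** P2@[20:20]
pos 21 'b': at 9 (via fail)
pos 22 'b': at 10
pos 23 'a': at 11
pos 24 'c': at 12  ** P2@[24:24]
pos 25 'a': at 13  ** P3@[20:25],P4@[22:25]
pos 26 'b': at 7 (via fail)  ** P1@[23:26]
pos 27 'd': at 0 (via fail)
pos 28 'b': at 14
pos 29 'a': at 15
pos 30 'c': at 16  ** P2@[30:30]
pos 31 'a': at 17  ** P4@[28:31]
pos 32 'c': at 5 (via fail)  ** P2@[32:32]
pos 33 'c': at 8 (via fail)  ** P2@[33:33]
pos 34 'c': at 8 (via fail)  ** P2@[34:34]
pos 35 'a': at 1 (via fail)
pos 36 'a': at 1 (via fail)
pos 37 'c': at 5  ** P2@[37:37]
pos 38 'a': at 6
pos 39 'b': at 7  ** P1@[36:39]
pos 40 'c': at 3 (via fail)  ** P2@[40:40]
pos 41 'b': at 4  ** P0@[38:41]
pos 42 'b': at 10 (via fail)
pos 43 'a': at 11
pos 44 'c': at 12  ** P2@[44:44]
pos 45 'a': at 13  ** P3@[40:45],P4@[42:45]
pos 46 'b': at 7 (via fail)  ** P1@[43:46]
pos 47 'b': at 14 (via fail)
pos 48 'a': at 15
pos 49 'a': at 1 (via fail)
pos 50 'c': at 5  ** P2@[50:50]
pos 51 'a': at 6
pos 52 'b': at 7  ** P1@[49:52]

All matches (sorted): [[2,2],[3,0],[5,2],[9,2],[10,3],[10,4],[12,2],[14,1],[15,2],[16,0],[18,2],[19,4],[20,2],[24,2],[25,3],[25,4],[26,1],[30,2],[31,4],[32,2],[33,2],[34,2],[37,2],[39,1],[40,2],[41,0],[44,2],[45,3],[45,4],[46,1],[50,2],[52,1]]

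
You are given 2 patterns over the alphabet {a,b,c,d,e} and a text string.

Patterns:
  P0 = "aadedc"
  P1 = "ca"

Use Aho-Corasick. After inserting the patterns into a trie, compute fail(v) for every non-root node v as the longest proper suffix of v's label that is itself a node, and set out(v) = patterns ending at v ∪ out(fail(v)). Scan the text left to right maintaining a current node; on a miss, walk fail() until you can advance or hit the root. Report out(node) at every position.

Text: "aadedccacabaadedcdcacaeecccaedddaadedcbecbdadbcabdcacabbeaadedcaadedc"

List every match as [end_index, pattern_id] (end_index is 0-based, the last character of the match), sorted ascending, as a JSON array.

Construct AC machine:
Trie nodes:
  0='ε' goto a→1 c→7
  1='a' goto a→2
  2='aa' goto d→3
  3='aad' goto e→4
  4='aade' goto d→5
  5='aaded' goto c→6
  6='aadedc' goto ·  ←P0
  7='c' goto a→8
  8='ca' goto ·  ←P1

Failure links (BFS by depth):
  n1('a'): parent n0 fail=0; on 'a' 0 → fail=0;  out ∅∪∅=∅
  n7('c'): parent n0 fail=0; on 'c' 0 → fail=0;  out ∅∪∅=∅
  n2('aa'): parent n1 fail=0; on 'a' 0 → fail=1;  out ∅∪∅=∅
  n8('ca'): parent n7 fail=0; on 'a' 0 → fail=1;  out {1}∪∅={1}
  n3('aad'): parent n2 fail=1; on 'd' 1→0 → fail=0;  out ∅∪∅=∅
  n4('aade'): parent n3 fail=0; on 'e' 0 → fail=0;  out ∅∪∅=∅
  n5('aaded'): parent n4 fail=0; on 'd' 0 → fail=0;  out ∅∪∅=∅
  n6('aadedc'): parent n5 fail=0; on 'c' 0 → fail=7;  out {0}∪∅={0}

Text stream:
[0] read 'a'  n0⇒n1
[1] read 'a'  n1⇒n2
[2] read 'd'  n2⇒n3
[3] read 'e'  n3⇒n4
[4] read 'd'  n4⇒n5
[5] read 'c'  n5⇒n6  → match P0@[0:5]
[6] read 'c'  n6⇒n7 (fail-walked)
[7] read 'a'  n7⇒n8  → match P1@[6:7]
[8] read 'c'  n8⇒n7 (fail-walked)
[9] read 'a'  n7⇒n8  → match P1@[8:9]
[10] read 'b'  n8⇒n0 (fail-walked)
[11] read 'a'  n0⇒n1
[12] read 'a'  n1⇒n2
[13] read 'd'  n2⇒n3
[14] read 'e'  n3⇒n4
[15] read 'd'  n4⇒n5
[16] read 'c'  n5⇒n6  → match P0@[11:16]
[17] read 'd'  n6⇒n0 (fail-walked)
[18] read 'c'  n0⇒n7
[19] read 'a'  n7⇒n8  → match P1@[18:19]
[20] read 'c'  n8⇒n7 (fail-walked)
[21] read 'a'  n7⇒n8  → match P1@[20:21]
[22] read 'e'  n8⇒n0 (fail-walked)
[23] read 'e'  n0⇒n0
[24] read 'c'  n0⇒n7
[25] read 'c'  n7⇒n7 (fail-walked)
[26] read 'c'  n7⇒n7 (fail-walked)
[27] read 'a'  n7⇒n8  → match P1@[26:27]
[28] read 'e'  n8⇒n0 (fail-walked)
[29] read 'd'  n0⇒n0
[30] read 'd'  n0⇒n0
[31] read 'd'  n0⇒n0
[32] read 'a'  n0⇒n1
[33] read 'a'  n1⇒n2
[34] read 'd'  n2⇒n3
[35] read 'e'  n3⇒n4
[36] read 'd'  n4⇒n5
[37] read 'c'  n5⇒n6  → match P0@[32:37]
[38] read 'b'  n6⇒n0 (fail-walked)
[39] read 'e'  n0⇒n0
[40] read 'c'  n0⇒n7
[41] read 'b'  n7⇒n0 (fail-walked)
[42] read 'd'  n0⇒n0
[43] read 'a'  n0⇒n1
[44] read 'd'  n1⇒n0 (fail-walked)
[45] read 'b'  n0⇒n0
[46] read 'c'  n0⇒n7
[47] read 'a'  n7⇒n8  → match P1@[46:47]
[48] read 'b'  n8⇒n0 (fail-walked)
[49] read 'd'  n0⇒n0
[50] read 'c'  n0⇒n7
[51] read 'a'  n7⇒n8  → match P1@[50:51]
[52] read 'c'  n8⇒n7 (fail-walked)
[53] read 'a'  n7⇒n8  → match P1@[52:53]
[54] read 'b'  n8⇒n0 (fail-walked)
[55] read 'b'  n0⇒n0
[56] read 'e'  n0⇒n0
[57] read 'a'  n0⇒n1
[58] read 'a'  n1⇒n2
[59] read 'd'  n2⇒n3
[60] read 'e'  n3⇒n4
[61] read 'd'  n4⇒n5
[62] read 'c'  n5⇒n6  → match P0@[57:62]
[63] read 'a'  n6⇒n8 (fail-walked)  → match P1@[62:63]
[64] read 'a'  n8⇒n2 (fail-walked)
[65] read 'd'  n2⇒n3
[66] read 'e'  n3⇒n4
[67] read 'd'  n4⇒n5
[68] read 'c'  n5⇒n6  → match P0@[63:68]

Matches: [[5,0],[7,1],[9,1],[16,0],[19,1],[21,1],[27,1],[37,0],[47,1],[51,1],[53,1],[62,0],[63,1],[68,0]]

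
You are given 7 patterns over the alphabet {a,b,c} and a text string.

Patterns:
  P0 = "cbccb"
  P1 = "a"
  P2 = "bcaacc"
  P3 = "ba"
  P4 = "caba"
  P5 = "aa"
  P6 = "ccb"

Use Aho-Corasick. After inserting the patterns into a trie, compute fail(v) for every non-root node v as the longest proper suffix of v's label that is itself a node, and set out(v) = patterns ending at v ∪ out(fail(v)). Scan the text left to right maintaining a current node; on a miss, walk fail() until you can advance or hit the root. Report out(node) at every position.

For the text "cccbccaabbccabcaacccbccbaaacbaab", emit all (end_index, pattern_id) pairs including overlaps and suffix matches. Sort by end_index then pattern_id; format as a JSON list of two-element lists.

Construct AC machine:
Trie nodes:
  0='ε' goto a→6 b→7 c→1
  1='c' goto a→14 b→2 c→18
  2='cb' goto c→3
  3='cbc' goto c→4
  4='cbcc' goto b→5
  5='cbccb' goto ·  [P0 ends]
  6='a' goto a→17  [P1 ends]
  7='b' goto a→13 c→8
  8='bc' goto a→9
  9='bca' goto a→10
  10='bcaa' goto c→11
  11='bcaac' goto c→12
  12='bcaacc' goto ·  [P2 ends]
  13='ba' goto ·  [P3 ends]
  14='ca' goto b→15
  15='cab' goto a→16
  16='caba' goto ·  [P4 ends]
  17='aa' goto ·  [P5 ends]
  18='cc' goto b→19
  19='ccb' goto ·  [P6 ends]

Failure links (BFS by depth):
  n1('c'): parent n0 fail=0; on 'c' 0 → fail=0;  out ∅∪∅=∅
  n6('a'): parent n0 fail=0; on 'a' 0 → fail=0;  out {1}∪∅={1}
  n7('b'): parent n0 fail=0; on 'b' 0 → fail=0;  out ∅∪∅=∅
  n2('cb'): parent n1 fail=0; on 'b' 0 → fail=7;  out ∅∪∅=∅
  n8('bc'): parent n7 fail=0; on 'c' 0 → fail=1;  out ∅∪∅=∅
  n13('ba'): parent n7 fail=0; on 'a' 0 → fail=6;  out {3}∪{1}={1,3}
  n14('ca'): parent n1 fail=0; on 'a' 0 → fail=6;  out ∅∪{1}={1}
  n17('aa'): parent n6 fail=0; on 'a' 0 → fail=6;  out {5}∪{1}={1,5}
  n18('cc'): parent n1 fail=0; on 'c' 0 → fail=1;  out ∅∪∅=∅
  n3('cbc'): parent n2 fail=7; on 'c' 7 → fail=8;  out ∅∪∅=∅
  n9('bca'): parent n8 fail=1; on 'a' 1 → fail=14;  out ∅∪{1}={1}
  n15('cab'): parent n14 fail=6; on 'b' 6→0 → fail=7;  out ∅∪∅=∅
  n19('ccb'): parent n18 fail=1; on 'b' 1 → fail=2;  out {6}∪∅={6}
  n4('cbcc'): parent n3 fail=8; on 'c' 8→1 → fail=18;  out ∅∪∅=∅
  n10('bcaa'): parent n9 fail=14; on 'a' 14→6 → fail=17;  out ∅∪{1,5}={1,5}
  n16('caba'): parent n15 fail=7; on 'a' 7 → fail=13;  out {4}∪{1,3}={1,3,4}
  n5('cbccb'): parent n4 fail=18; on 'b' 18 → fail=19;  out {0}∪{6}={0,6}
  n11('bcaac'): parent n10 fail=17; on 'c' 17→6→0 → fail=1;  out ∅∪∅=∅
  n12('bcaacc'): parent n11 fail=1; on 'c' 1 → fail=18;  out {2}∪∅={2}

Run:
[0] read 'c'  n0⇒n1
[1] read 'c'  n1⇒n18
[2] read 'c'  n18⇒n18 ·f
[3] read 'b'  n18⇒n19  ** P6@[1:3]
[4] read 'c'  n19⇒n3 ·f
[5] read 'c'  n3⇒n4
[6] read 'a'  n4⇒n14 ·f  ** P1@[6:6]
[7] read 'a'  n14⇒n17 ·f  ** P1@[7:7],P5@[6:7]
[8] read 'b'  n17⇒n7 ·f
[9] read 'b'  n7⇒n7 ·f
[10] read 'c'  n7⇒n8
[11] read 'c'  n8⇒n18 ·f
[12] read 'a'  n18⇒n14 ·f  ** P1@[12:12]
[13] read 'b'  n14⇒n15
[14] read 'c'  n15⇒n8 ·f
[15] read 'a'  n8⇒n9  ** P1@[15:15]
[16] read 'a'  n9⇒n10  ** P1@[16:16],P5@[15:16]
[17] read 'c'  n10⇒n11
[18] read 'c'  n11⇒n12  ** P2@[13:18]
[19] read 'c'  n12⇒n18 ·f
[20] read 'b'  n18⇒n19  ** P6@[18:20]
[21] read 'c'  n19⇒n3 ·f
[22] read 'c'  n3⇒n4
[23] read 'b'  n4⇒n5  ** P0@[19:23],P6@[21:23]
[24] read 'a'  n5⇒n13 ·f  ** P1@[24:24],P3@[23:24]
[25] read 'a'  n13⇒n17 ·f  ** P1@[25:25],P5@[24:25]
[26] read 'a'  n17⇒n17 ·f  ** P1@[26:26],P5@[25:26]
[27] read 'c'  n17⇒n1 ·f
[28] read 'b'  n1⇒n2
[29] read 'a'  n2⇒n13 ·f  ** P1@[29:29],P3@[28:29]
[30] read 'a'  n13⇒n17 ·f  ** P1@[30:30],P5@[29:30]
[31] read 'b'  n17⇒n7 ·f

All matches (sorted): [[3,6],[6,1],[7,1],[7,5],[12,1],[15,1],[16,1],[16,5],[18,2],[20,6],[23,0],[23,6],[24,1],[24,3],[25,1],[25,5],[26,1],[26,5],[29,1],[29,3],[30,1],[30,5]]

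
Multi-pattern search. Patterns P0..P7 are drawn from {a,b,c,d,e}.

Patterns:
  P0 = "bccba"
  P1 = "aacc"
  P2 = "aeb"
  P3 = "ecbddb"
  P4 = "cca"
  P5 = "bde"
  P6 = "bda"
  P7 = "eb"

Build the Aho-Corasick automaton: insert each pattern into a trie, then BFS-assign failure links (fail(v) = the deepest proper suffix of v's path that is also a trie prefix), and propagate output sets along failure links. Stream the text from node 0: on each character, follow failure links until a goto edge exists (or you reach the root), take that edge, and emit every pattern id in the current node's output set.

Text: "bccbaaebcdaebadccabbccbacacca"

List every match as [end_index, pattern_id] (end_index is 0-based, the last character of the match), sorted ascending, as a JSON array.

Build:
Trie nodes:
  0='ε' goto a→6 b→1 c→18 e→12
  1='b' goto c→2 d→21
  2='bc' goto c→3
  3='bcc' goto b→4
  4='bccb' goto a→5
  5='bccba' goto ·  ←P0
  6='a' goto a→7 e→10
  7='aa' goto c→8
  8='aac' goto c→9
  9='aacc' goto ·  ←P1
  10='ae' goto b→11
  11='aeb' goto ·  ←P2
  12='e' goto b→24 c→13
  13='ec' goto b→14
  14='ecb' goto d→15
  15='ecbd' goto d→16
  16='ecbdd' goto b→17
  17='ecbddb' goto ·  ←P3
  18='c' goto c→19
  19='cc' goto a→20
  20='cca' goto ·  ←P4
  21='bd' goto a→23 e→22
  22='bde' goto ·  ←P5
  23='bda' goto ·  ←P6
  24='eb' goto ·  ←P7

BFS fail/out derivation:
  n1('b'): parent n0 fail=0; on 'b' 0 → fail=0;  out ∅∪∅=∅
  n6('a'): parent n0 fail=0; on 'a' 0 → fail=0;  out ∅∪∅=∅
  n12('e'): parent n0 fail=0; on 'e' 0 → fail=0;  out ∅∪∅=∅
  n18('c'): parent n0 fail=0; on 'c' 0 → fail=0;  out ∅∪∅=∅
  n2('bc'): parent n1 fail=0; on 'c' 0 → fail=18;  out ∅∪∅=∅
  n7('aa'): parent n6 fail=0; on 'a' 0 → fail=6;  out ∅∪∅=∅
  n10('ae'): parent n6 fail=0; on 'e' 0 → fail=12;  out ∅∪∅=∅
  n13('ec'): parent n12 fail=0; on 'c' 0 → fail=18;  out ∅∪∅=∅
  n19('cc'): parent n18 fail=0; on 'c' 0 → fail=18;  out ∅∪∅=∅
  n21('bd'): parent n1 fail=0; on 'd' 0 → fail=0;  out ∅∪∅=∅
  n24('eb'): parent n12 fail=0; on 'b' 0 → fail=1;  out {7}∪∅={7}
  n3('bcc'): parent n2 fail=18; on 'c' 18 → fail=19;  out ∅∪∅=∅
  n8('aac'): parent n7 fail=6; on 'c' 6→0 → fail=18;  out ∅∪∅=∅
  n11('aeb'): parent n10 fail=12; on 'b' 12 → fail=24;  out {2}∪{7}={2,7}
  n14('ecb'): parent n13 fail=18; on 'b' 18→0 → fail=1;  out ∅∪∅=∅
  n20('cca'): parent n19 fail=18; on 'a' 18→0 → fail=6;  out {4}∪∅={4}
  n22('bde'): parent n21 fail=0; on 'e' 0 → fail=12;  out {5}∪∅={5}
  n23('bda'): parent n21 fail=0; on 'a' 0 → fail=6;  out {6}∪∅={6}
  n4('bccb'): parent n3 fail=19; on 'b' 19→18→0 → fail=1;  out ∅∪∅=∅
  n9('aacc'): parent n8 fail=18; on 'c' 18 → fail=19;  out {1}∪∅={1}
  n15('ecbd'): parent n14 fail=1; on 'd' 1 → fail=21;  out ∅∪∅=∅
  n5('bccba'): parent n4 fail=1; on 'a' 1→0 → fail=6;  out {0}∪∅={0}
  n16('ecbdd'): parent n15 fail=21; on 'd' 21→0 → fail=0;  out ∅∪∅=∅
  n17('ecbddb'): parent n16 fail=0; on 'b' 0 → fail=1;  out {3}∪∅={3}

Scan:
i=0 'b': node 0→1
i=1 'c': node 1→2
i=2 'c': node 2→3
i=3 'b': node 3→4
i=4 'a': node 4→5  ** P0@[0:4]
i=5 'a': node 5→7 (via fail)
i=6 'e': node 7→10 (via fail)
i=7 'b': node 10→11  ** P2@[5:7],P7@[6:7]
i=8 'c': node 11→2 (via fail)
i=9 'd': node 2→0 (via fail)
i=10 'a': node 0→6
i=11 'e': node 6→10
i=12 'b': node 10→11  ** P2@[10:12],P7@[11:12]
i=13 'a': node 11→6 (via fail)
i=14 'd': node 6→0 (via fail)
i=15 'c': node 0→18
i=16 'c': node 18→19
i=17 'a': node 19→20  ** P4@[15:17]
i=18 'b': node 20→1 (via fail)
i=19 'b': node 1→1 (via fail)
i=20 'c': node 1→2
i=21 'c': node 2→3
i=22 'b': node 3→4
i=23 'a': node 4→5  ** P0@[19:23]
i=24 'c': node 5→18 (via fail)
i=25 'a': node 18→6 (via fail)
i=26 'c': node 6→18 (via fail)
i=27 'c': node 18→19
i=28 'a': node 19→20  ** P4@[26:28]

Result: [[4,0],[7,2],[7,7],[12,2],[12,7],[17,4],[23,0],[28,4]]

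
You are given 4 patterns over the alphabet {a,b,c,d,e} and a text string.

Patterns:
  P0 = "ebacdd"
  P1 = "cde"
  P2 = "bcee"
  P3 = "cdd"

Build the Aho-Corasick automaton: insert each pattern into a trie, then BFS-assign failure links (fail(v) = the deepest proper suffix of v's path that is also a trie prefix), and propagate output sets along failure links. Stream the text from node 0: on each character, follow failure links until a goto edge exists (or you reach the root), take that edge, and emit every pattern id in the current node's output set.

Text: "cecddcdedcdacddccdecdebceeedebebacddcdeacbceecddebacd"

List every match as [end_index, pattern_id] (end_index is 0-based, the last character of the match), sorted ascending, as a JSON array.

Build automaton:
Trie nodes:
  n0 'ε': b→10 c→7 e→1
  n1 'e': b→2
  n2 'eb': a→3
  n3 'eba': c→4
  n4 'ebac': d→5
  n5 'ebacd': d→6
  n6 'ebacdd': ·  ←P0
  n7 'c': d→8
  n8 'cd': d→14 e→9
  n9 'cde': ·  ←P1
  n10 'b': c→11
  n11 'bc': e→12
  n12 'bce': e→13
  n13 'bcee': ·  ←P2
  n14 'cdd': ·  ←P3

Failure links (BFS by depth):
  n1('e'): parent n0 fail=0; on 'e' 0 → fail=0;  out ∅∪∅=∅
  n7('c'): parent n0 fail=0; on 'c' 0 → fail=0;  out ∅∪∅=∅
  n10('b'): parent n0 fail=0; on 'b' 0 → fail=0;  out ∅∪∅=∅
  n2('eb'): parent n1 fail=0; on 'b' 0 → fail=10;  out ∅∪∅=∅
  n8('cd'): parent n7 fail=0; on 'd' 0 → fail=0;  out ∅∪∅=∅
  n11('bc'): parent n10 fail=0; on 'c' 0 → fail=7;  out ∅∪∅=∅
  n3('eba'): parent n2 fail=10; on 'a' 10→0 → fail=0;  out ∅∪∅=∅
  n9('cde'): parent n8 fail=0; on 'e' 0 → fail=1;  out {1}∪∅={1}
  n12('bce'): parent n11 fail=7; on 'e' 7→0 → fail=1;  out ∅∪∅=∅
  n14('cdd'): parent n8 fail=0; on 'd' 0 → fail=0;  out {3}∪∅={3}
  n4('ebac'): parent n3 fail=0; on 'c' 0 → fail=7;  out ∅∪∅=∅
  n13('bcee'): parent n12 fail=1; on 'e' 1→0 → fail=1;  out {2}∪∅={2}
  n5('ebacd'): parent n4 fail=7; on 'd' 7 → fail=8;  out ∅∪∅=∅
  n6('ebacdd'): parent n5 fail=8; on 'd' 8 → fail=14;  out {0}∪{3}={0,3}

Text stream:
pos 0 'c': at 7
pos 1 'e': at 1 (via fail)
pos 2 'c': at 7 (via fail)
pos 3 'd': at 8
pos 4 'd': at 14  ** P3@[2:4]
pos 5 'c': at 7 (via fail)
pos 6 'd': at 8
pos 7 'e': at 9  ** P1@[5:7]
pos 8 'd': at 0 (via fail)
pos 9 'c': at 7
pos 10 'd': at 8
pos 11 'a': at 0 (via fail)
pos 12 'c': at 7
pos 13 'd': at 8
pos 14 'd': at 14  ** P3@[12:14]
pos 15 'c': at 7 (via fail)
pos 16 'c': at 7 (via fail)
pos 17 'd': at 8
pos 18 'e': at 9  ** P1@[16:18]
pos 19 'c': at 7 (via fail)
pos 20 'd': at 8
pos 21 'e': at 9  ** P1@[19:21]
pos 22 'b': at 2 (via fail)
pos 23 'c': at 11 (via fail)
pos 24 'e': at 12
pos 25 'e': at 13  ** P2@[22:25]
pos 26 'e': at 1 (via fail)
pos 27 'd': at 0 (via fail)
pos 28 'e': at 1
pos 29 'b': at 2
pos 30 'e': at 1 (via fail)
pos 31 'b': at 2
pos 32 'a': at 3
pos 33 'c': at 4
pos 34 'd': at 5
pos 35 'd': at 6  ** P0@[30:35],P3@[33:35]
pos 36 'c': at 7 (via fail)
pos 37 'd': at 8
pos 38 'e': at 9  ** P1@[36:38]
pos 39 'a': at 0 (via fail)
pos 40 'c': at 7
pos 41 'b': at 10 (via fail)
pos 42 'c': at 11
pos 43 'e': at 12
pos 44 'e': at 13  ** P2@[41:44]
pos 45 'c': at 7 (via fail)
pos 46 'd': at 8
pos 47 'd': at 14  ** P3@[45:47]
pos 48 'e': at 1 (via fail)
pos 49 'b': at 2
pos 50 'a': at 3
pos 51 'c': at 4
pos 52 'd': at 5

Matches: [[4,3],[7,1],[14,3],[18,1],[21,1],[25,2],[35,0],[35,3],[38,1],[44,2],[47,3]]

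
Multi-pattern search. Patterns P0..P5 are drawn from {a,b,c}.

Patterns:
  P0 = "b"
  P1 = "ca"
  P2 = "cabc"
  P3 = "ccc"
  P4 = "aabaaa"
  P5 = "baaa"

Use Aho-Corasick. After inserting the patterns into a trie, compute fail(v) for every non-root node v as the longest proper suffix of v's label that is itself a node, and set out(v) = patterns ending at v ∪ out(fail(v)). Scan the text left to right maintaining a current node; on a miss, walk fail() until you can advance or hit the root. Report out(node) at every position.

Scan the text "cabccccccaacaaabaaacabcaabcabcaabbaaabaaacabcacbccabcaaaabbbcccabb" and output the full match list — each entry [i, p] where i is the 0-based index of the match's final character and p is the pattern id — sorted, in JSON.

Build automaton:
Trie (insert patterns):
  0='ε' goto a→8 b→1 c→2
  1='b' goto a→14  ←P0
  2='c' goto a→3 c→6
  3='ca' goto b→4  ←P1
  4='cab' goto c→5
  5='cabc' goto ·  ←P2
  6='cc' goto c→7
  7='ccc' goto ·  ←P3
  8='a' goto a→9
  9='aa' goto b→10
  10='aab' goto a→11
  11='aaba' goto a→12
  12='aabaa' goto a→13
  13='aabaaa' goto ·  ←P4
  14='ba' goto a→15
  15='baa' goto a→16
  16='baaa' goto ·  ←P5

BFS fail/out derivation:
  fail(1) 'b': from fail(0)=0 chase 'b': 0 ⇒ 0;  out={0}∪out(0)={0}
  fail(2) 'c': from fail(0)=0 chase 'c': 0 ⇒ 0;  out=∅∪out(0)=∅
  fail(8) 'a': from fail(0)=0 chase 'a': 0 ⇒ 0;  out=∅∪out(0)=∅
  fail(3) 'ca': from fail(2)=0 chase 'a': 0 ⇒ 8;  out={1}∪out(8)={1}
  fail(6) 'cc': from fail(2)=0 chase 'c': 0 ⇒ 2;  out=∅∪out(2)=∅
  fail(9) 'aa': from fail(8)=0 chase 'a': 0 ⇒ 8;  out=∅∪out(8)=∅
  fail(14) 'ba': from fail(1)=0 chase 'a': 0 ⇒ 8;  out=∅∪out(8)=∅
  fail(4) 'cab': from fail(3)=8 chase 'b': 8→0 ⇒ 1;  out=∅∪out(1)={0}
  fail(7) 'ccc': from fail(6)=2 chase 'c': 2 ⇒ 6;  out={3}∪out(6)={3}
  fail(10) 'aab': from fail(9)=8 chase 'b': 8→0 ⇒ 1;  out=∅∪out(1)={0}
  fail(15) 'baa': from fail(14)=8 chase 'a': 8 ⇒ 9;  out=∅∪out(9)=∅
  fail(5) 'cabc': from fail(4)=1 chase 'c': 1→0 ⇒ 2;  out={2}∪out(2)={2}
  fail(11) 'aaba': from fail(10)=1 chase 'a': 1 ⇒ 14;  out=∅∪out(14)=∅
  fail(16) 'baaa': from fail(15)=9 chase 'a': 9→8 ⇒ 9;  out={5}∪out(9)={5}
  fail(12) 'aabaa': from fail(11)=14 chase 'a': 14 ⇒ 15;  out=∅∪out(15)=∅
  fail(13) 'aabaaa': from fail(12)=15 chase 'a': 15 ⇒ 16;  out={4}∪out(16)={4,5}

Scan:
i=0 'c': node 0→2
i=1 'a': node 2→3  emit P1@[0:1]
i=2 'b': node 3→4  emit P0@[2:2]
i=3 'c': node 4→5  emit P2@[0:3]
i=4 'c': node 5→6 (fail-walked)
i=5 'c': node 6→7  emit P3@[3:5]
i=6 'c': node 7→7 (fail-walked)  emit P3@[4:6]
i=7 'c': node 7→7 (fail-walked)  emit P3@[5:7]
i=8 'c': node 7→7 (fail-walked)  emit P3@[6:8]
i=9 'a': node 7→3 (fail-walked)  emit P1@[8:9]
i=10 'a': node 3→9 (fail-walked)
i=11 'c': node 9→2 (fail-walked)
i=12 'a': node 2→3  emit P1@[11:12]
i=13 'a': node 3→9 (fail-walked)
i=14 'a': node 9→9 (fail-walked)
i=15 'b': node 9→10  emit P0@[15:15]
i=16 'a': node 10→11
i=17 'a': node 11→12
i=18 'a': node 12→13  emit P4@[13:18],P5@[15:18]
i=19 'c': node 13→2 (fail-walked)
i=20 'a': node 2→3  emit P1@[19:20]
i=21 'b': node 3→4  emit P0@[21:21]
i=22 'c': node 4→5  emit P2@[19:22]
i=23 'a': node 5→3 (fail-walked)  emit P1@[22:23]
i=24 'a': node 3→9 (fail-walked)
i=25 'b': node 9→10  emit P0@[25:25]
i=26 'c': node 10→2 (fail-walked)
i=27 'a': node 2→3  emit P1@[26:27]
i=28 'b': node 3→4  emit P0@[28:28]
i=29 'c': node 4→5  emit P2@[26:29]
i=30 'a': node 5→3 (fail-walked)  emit P1@[29:30]
i=31 'a': node 3→9 (fail-walked)
i=32 'b': node 9→10  emit P0@[32:32]
i=33 'b': node 10→1 (fail-walked)  emit P0@[33:33]
i=34 'a': node 1→14
i=35 'a': node 14→15
i=36 'a': node 15→16  emit P5@[33:36]
i=37 'b': node 16→10 (fail-walked)  emit P0@[37:37]
i=38 'a': node 10→11
i=39 'a': node 11→12
i=40 'a': node 12→13  emit P4@[35:40],P5@[37:40]
i=41 'c': node 13→2 (fail-walked)
i=42 'a': node 2→3  emit P1@[41:42]
i=43 'b': node 3→4  emit P0@[43:43]
i=44 'c': node 4→5  emit P2@[41:44]
i=45 'a': node 5→3 (fail-walked)  emit P1@[44:45]
i=46 'c': node 3→2 (fail-walked)
i=47 'b': node 2→1 (fail-walked)  emit P0@[47:47]
i=48 'c': node 1→2 (fail-walked)
i=49 'c': node 2→6
i=50 'a': node 6→3 (fail-walked)  emit P1@[49:50]
i=51 'b': node 3→4  emit P0@[51:51]
i=52 'c': node 4→5  emit P2@[49:52]
i=53 'a': node 5→3 (fail-walked)  emit P1@[52:53]
i=54 'a': node 3→9 (fail-walked)
i=55 'a': node 9→9 (fail-walked)
i=56 'a': node 9→9 (fail-walked)
i=57 'b': node 9→10  emit P0@[57:57]
i=58 'b': node 10→1 (fail-walked)  emit P0@[58:58]
i=59 'b': node 1→1 (fail-walked)  emit P0@[59:59]
i=60 'c': node 1→2 (fail-walked)
i=61 'c': node 2→6
i=62 'c': node 6→7  emit P3@[60:62]
i=63 'a': node 7→3 (fail-walked)  emit P1@[62:63]
i=64 'b': node 3→4  emit P0@[64:64]
i=65 'b': node 4→1 (fail-walked)  emit P0@[65:65]

All matches (sorted): [[1,1],[2,0],[3,2],[5,3],[6,3],[7,3],[8,3],[9,1],[12,1],[15,0],[18,4],[18,5],[20,1],[21,0],[22,2],[23,1],[25,0],[27,1],[28,0],[29,2],[30,1],[32,0],[33,0],[36,5],[37,0],[40,4],[40,5],[42,1],[43,0],[44,2],[45,1],[47,0],[50,1],[51,0],[52,2],[53,1],[57,0],[58,0],[59,0],[62,3],[63,1],[64,0],[65,0]]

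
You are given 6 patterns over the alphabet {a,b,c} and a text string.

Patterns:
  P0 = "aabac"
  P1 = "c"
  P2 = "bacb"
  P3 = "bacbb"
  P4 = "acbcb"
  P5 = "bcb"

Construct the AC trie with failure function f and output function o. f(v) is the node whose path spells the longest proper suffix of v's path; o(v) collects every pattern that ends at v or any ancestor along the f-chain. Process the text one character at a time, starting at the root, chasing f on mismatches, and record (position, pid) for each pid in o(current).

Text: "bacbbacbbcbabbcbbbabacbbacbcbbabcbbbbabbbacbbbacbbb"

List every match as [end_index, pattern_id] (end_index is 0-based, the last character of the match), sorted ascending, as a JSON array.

Construct AC machine:
Trie (insert patterns):
  n0 'ε': a→1 b→7 c→6
  n1 'a': a→2 c→12
  n2 'aa': b→3
  n3 'aab': a→4
  n4 'aaba': c→5
  n5 'aabac': ·  [P0 ends]
  n6 'c': ·  [P1 ends]
  n7 'b': a→8 c→16
  n8 'ba': c→9
  n9 'bac': b→10
  n10 'bacb': b→11  [P2 ends]
  n11 'bacbb': ·  [P3 ends]
  n12 'ac': b→13
  n13 'acb': c→14
  n14 'acbc': b→15
  n15 'acbcb': ·  [P4 ends]
  n16 'bc': b→17
  n17 'bcb': ·  [P5 ends]

BFS fail/out derivation:
  fail(1) 'a': from fail(0)=0 chase 'a': 0 ⇒ 0;  out=∅∪out(0)=∅
  fail(6) 'c': from fail(0)=0 chase 'c': 0 ⇒ 0;  out={1}∪out(0)={1}
  fail(7) 'b': from fail(0)=0 chase 'b': 0 ⇒ 0;  out=∅∪out(0)=∅
  fail(2) 'aa': from fail(1)=0 chase 'a': 0 ⇒ 1;  out=∅∪out(1)=∅
  fail(8) 'ba': from fail(7)=0 chase 'a': 0 ⇒ 1;  out=∅∪out(1)=∅
  fail(12) 'ac': from fail(1)=0 chase 'c': 0 ⇒ 6;  out=∅∪out(6)={1}
  fail(16) 'bc': from fail(7)=0 chase 'c': 0 ⇒ 6;  out=∅∪out(6)={1}
  fail(3) 'aab': from fail(2)=1 chase 'b': 1→0 ⇒ 7;  out=∅∪out(7)=∅
  fail(9) 'bac': from fail(8)=1 chase 'c': 1 ⇒ 12;  out=∅∪out(12)={1}
  fail(13) 'acb': from fail(12)=6 chase 'b': 6→0 ⇒ 7;  out=∅∪out(7)=∅
  fail(17) 'bcb': from fail(16)=6 chase 'b': 6→0 ⇒ 7;  out={5}∪out(7)={5}
  fail(4) 'aaba': from fail(3)=7 chase 'a': 7 ⇒ 8;  out=∅∪out(8)=∅
  fail(10) 'bacb': from fail(9)=12 chase 'b': 12 ⇒ 13;  out={2}∪out(13)={2}
  fail(14) 'acbc': from fail(13)=7 chase 'c': 7 ⇒ 16;  out=∅∪out(16)={1}
  fail(5) 'aabac': from fail(4)=8 chase 'c': 8 ⇒ 9;  out={0}∪out(9)={0,1}
  fail(11) 'bacbb': from fail(10)=13 chase 'b': 13→7→0 ⇒ 7;  out={3}∪out(7)={3}
  fail(15) 'acbcb': from fail(14)=16 chase 'b': 16 ⇒ 17;  out={4}∪out(17)={4,5}

Text stream:
pos 0 'b': at 7
pos 1 'a': at 8
pos 2 'c': at 9  emit P1@[2:2]
pos 3 'b': at 10  emit P2@[0:3]
pos 4 'b': at 11  emit P3@[0:4]
pos 5 'a': at 8 ·f
pos 6 'c': at 9  emit P1@[6:6]
pos 7 'b': at 10  emit P2@[4:7]
pos 8 'b': at 11  emit P3@[4:8]
pos 9 'c': at 16 ·f  emit P1@[9:9]
pos 10 'b': at 17  emit P5@[8:10]
pos 11 'a': at 8 ·f
pos 12 'b': at 7 ·f
pos 13 'b': at 7 ·f
pos 14 'c': at 16  emit P1@[14:14]
pos 15 'b': at 17  emit P5@[13:15]
pos 16 'b': at 7 ·f
pos 17 'b': at 7 ·f
pos 18 'a': at 8
pos 19 'b': at 7 ·f
pos 20 'a': at 8
pos 21 'c': at 9  emit P1@[21:21]
pos 22 'b': at 10  emit P2@[19:22]
pos 23 'b': at 11  emit P3@[19:23]
pos 24 'a': at 8 ·f
pos 25 'c': at 9  emit P1@[25:25]
pos 26 'b': at 10  emit P2@[23:26]
pos 27 'c': at 14 ·f  emit P1@[27:27]
pos 28 'b': at 15  emit P4@[24:28],P5@[26:28]
pos 29 'b': at 7 ·f
pos 30 'a': at 8
pos 31 'b': at 7 ·f
pos 32 'c': at 16  emit P1@[32:32]
pos 33 'b': at 17  emit P5@[31:33]
pos 34 'b': at 7 ·f
pos 35 'b': at 7 ·f
pos 36 'b': at 7 ·f
pos 37 'a': at 8
pos 38 'b': at 7 ·f
pos 39 'b': at 7 ·f
pos 40 'b': at 7 ·f
pos 41 'a': at 8
pos 42 'c': at 9  emit P1@[42:42]
pos 43 'b': at 10  emit P2@[40:43]
pos 44 'b': at 11  emit P3@[40:44]
pos 45 'b': at 7 ·f
pos 46 'a': at 8
pos 47 'c': at 9  emit P1@[47:47]
pos 48 'b': at 10  emit P2@[45:48]
pos 49 'b': at 11  emit P3@[45:49]
pos 50 'b': at 7 ·f

All matches (sorted): [[2,1],[3,2],[4,3],[6,1],[7,2],[8,3],[9,1],[10,5],[14,1],[15,5],[21,1],[22,2],[23,3],[25,1],[26,2],[27,1],[28,4],[28,5],[32,1],[33,5],[42,1],[43,2],[44,3],[47,1],[48,2],[49,3]]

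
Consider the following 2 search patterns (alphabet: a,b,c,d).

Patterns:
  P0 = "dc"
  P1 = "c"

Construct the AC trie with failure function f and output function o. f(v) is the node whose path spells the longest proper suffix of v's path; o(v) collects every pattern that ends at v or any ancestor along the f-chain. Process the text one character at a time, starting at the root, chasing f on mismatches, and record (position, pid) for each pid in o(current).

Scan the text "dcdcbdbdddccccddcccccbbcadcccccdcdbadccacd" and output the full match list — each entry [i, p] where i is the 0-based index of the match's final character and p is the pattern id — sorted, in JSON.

Build:
Trie nodes:
  0='ε' goto c→3 d→1
  1='d' goto c→2
  2='dc' goto ·  ←P0
  3='c' goto ·  ←P1

Failure links (BFS by depth):
  n1('d'): parent n0 fail=0; on 'd' 0 → fail=0;  out ∅∪∅=∅
  n3('c'): parent n0 fail=0; on 'c' 0 → fail=0;  out {1}∪∅={1}
  n2('dc'): parent n1 fail=0; on 'c' 0 → fail=3;  out {0}∪{1}={0,1}

Scan:
pos 0 'd': at 1
pos 1 'c': at 2  emit P0@[0:1],P1@[1:1]
pos 2 'd': at 1 ·f
pos 3 'c': at 2  emit P0@[2:3],P1@[3:3]
pos 4 'b': at 0 ·f
pos 5 'd': at 1
pos 6 'b': at 0 ·f
pos 7 'd': at 1
pos 8 'd': at 1 ·f
pos 9 'd': at 1 ·f
pos 10 'c': at 2  emit P0@[9:10],P1@[10:10]
pos 11 'c': at 3 ·f  emit P1@[11:11]
pos 12 'c': at 3 ·f  emit P1@[12:12]
pos 13 'c': at 3 ·f  emit P1@[13:13]
pos 14 'd': at 1 ·f
pos 15 'd': at 1 ·f
pos 16 'c': at 2  emit P0@[15:16],P1@[16:16]
pos 17 'c': at 3 ·f  emit P1@[17:17]
pos 18 'c': at 3 ·f  emit P1@[18:18]
pos 19 'c': at 3 ·f  emit P1@[19:19]
pos 20 'c': at 3 ·f  emit P1@[20:20]
pos 21 'b': at 0 ·f
pos 22 'b': at 0
pos 23 'c': at 3  emit P1@[23:23]
pos 24 'a': at 0 ·f
pos 25 'd': at 1
pos 26 'c': at 2  emit P0@[25:26],P1@[26:26]
pos 27 'c': at 3 ·f  emit P1@[27:27]
pos 28 'c': at 3 ·f  emit P1@[28:28]
pos 29 'c': at 3 ·f  emit P1@[29:29]
pos 30 'c': at 3 ·f  emit P1@[30:30]
pos 31 'd': at 1 ·f
pos 32 'c': at 2  emit P0@[31:32],P1@[32:32]
pos 33 'd': at 1 ·f
pos 34 'b': at 0 ·f
pos 35 'a': at 0
pos 36 'd': at 1
pos 37 'c': at 2  emit P0@[36:37],P1@[37:37]
pos 38 'c': at 3 ·f  emit P1@[38:38]
pos 39 'a': at 0 ·f
pos 40 'c': at 3  emit P1@[40:40]
pos 41 'd': at 1 ·f

All matches (sorted): [[1,0],[1,1],[3,0],[3,1],[10,0],[10,1],[11,1],[12,1],[13,1],[16,0],[16,1],[17,1],[18,1],[19,1],[20,1],[23,1],[26,0],[26,1],[27,1],[28,1],[29,1],[30,1],[32,0],[32,1],[37,0],[37,1],[38,1],[40,1]]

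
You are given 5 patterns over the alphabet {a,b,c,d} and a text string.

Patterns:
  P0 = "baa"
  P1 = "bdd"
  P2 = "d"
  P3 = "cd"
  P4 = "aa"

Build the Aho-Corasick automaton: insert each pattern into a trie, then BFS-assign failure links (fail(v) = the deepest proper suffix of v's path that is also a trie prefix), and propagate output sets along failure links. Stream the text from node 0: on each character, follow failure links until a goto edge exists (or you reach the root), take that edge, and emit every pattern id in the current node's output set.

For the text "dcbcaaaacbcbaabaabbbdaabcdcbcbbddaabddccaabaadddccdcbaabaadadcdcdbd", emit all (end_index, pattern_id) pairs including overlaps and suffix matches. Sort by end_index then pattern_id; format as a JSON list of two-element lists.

Build automaton:
Trie (insert patterns):
  0='ε' goto a→9 b→1 c→7 d→6
  1='b' goto a→2 d→4
  2='ba' goto a→3
  3='baa' goto ·  [P0 ends]
  4='bd' goto d→5
  5='bdd' goto ·  [P1 ends]
  6='d' goto ·  [P2 ends]
  7='c' goto d→8
  8='cd' goto ·  [P3 ends]
  9='a' goto a→10
  10='aa' goto ·  [P4 ends]

Failure links (BFS by depth):
  fail(1) 'b': from fail(0)=0 chase 'b': 0 ⇒ 0;  out=∅∪out(0)=∅
  fail(6) 'd': from fail(0)=0 chase 'd': 0 ⇒ 0;  out={2}∪out(0)={2}
  fail(7) 'c': from fail(0)=0 chase 'c': 0 ⇒ 0;  out=∅∪out(0)=∅
  fail(9) 'a': from fail(0)=0 chase 'a': 0 ⇒ 0;  out=∅∪out(0)=∅
  fail(2) 'ba': from fail(1)=0 chase 'a': 0 ⇒ 9;  out=∅∪out(9)=∅
  fail(4) 'bd': from fail(1)=0 chase 'd': 0 ⇒ 6;  out=∅∪out(6)={2}
  fail(8) 'cd': from fail(7)=0 chase 'd': 0 ⇒ 6;  out={3}∪out(6)={2,3}
  fail(10) 'aa': from fail(9)=0 chase 'a': 0 ⇒ 9;  out={4}∪out(9)={4}
  fail(3) 'baa': from fail(2)=9 chase 'a': 9 ⇒ 10;  out={0}∪out(10)={0,4}
  fail(5) 'bdd': from fail(4)=6 chase 'd': 6→0 ⇒ 6;  out={1}∪out(6)={1,2}

Text stream:
i=0 'd': node 0→6  emit P2@[0:0]
i=1 'c': node 6→7 (via fail)
i=2 'b': node 7→1 (via fail)
i=3 'c': node 1→7 (via fail)
i=4 'a': node 7→9 (via fail)
i=5 'a': node 9→10  emit P4@[4:5]
i=6 'a': node 10→10 (via fail)  emit P4@[5:6]
i=7 'a': node 10→10 (via fail)  emit P4@[6:7]
i=8 'c': node 10→7 (via fail)
i=9 'b': node 7→1 (via fail)
i=10 'c': node 1→7 (via fail)
i=11 'b': node 7→1 (via fail)
i=12 'a': node 1→2
i=13 'a': node 2→3  emit P0@[11:13],P4@[12:13]
i=14 'b': node 3→1 (via fail)
i=15 'a': node 1→2
i=16 'a': node 2→3  emit P0@[14:16],P4@[15:16]
i=17 'b': node 3→1 (via fail)
i=18 'b': node 1→1 (via fail)
i=19 'b': node 1→1 (via fail)
i=20 'd': node 1→4  emit P2@[20:20]
i=21 'a': node 4→9 (via fail)
i=22 'a': node 9→10  emit P4@[21:22]
i=23 'b': node 10→1 (via fail)
i=24 'c': node 1→7 (via fail)
i=25 'd': node 7→8  emit P2@[25:25],P3@[24:25]
i=26 'c': node 8→7 (via fail)
i=27 'b': node 7→1 (via fail)
i=28 'c': node 1→7 (via fail)
i=29 'b': node 7→1 (via fail)
i=30 'b': node 1→1 (via fail)
i=31 'd': node 1→4  emit P2@[31:31]
i=32 'd': node 4→5  emit P1@[30:32],P2@[32:32]
i=33 'a': node 5→9 (via fail)
i=34 'a': node 9→10  emit P4@[33:34]
i=35 'b': node 10→1 (via fail)
i=36 'd': node 1→4  emit P2@[36:36]
i=37 'd': node 4→5  emit P1@[35:37],P2@[37:37]
i=38 'c': node 5→7 (via fail)
i=39 'c': node 7→7 (via fail)
i=40 'a': node 7→9 (via fail)
i=41 'a': node 9→10  emit P4@[40:41]
i=42 'b': node 10→1 (via fail)
i=43 'a': node 1→2
i=44 'a': node 2→3  emit P0@[42:44],P4@[43:44]
i=45 'd': node 3→6 (via fail)  emit P2@[45:45]
i=46 'd': node 6→6 (via fail)  emit P2@[46:46]
i=47 'd': node 6→6 (via fail)  emit P2@[47:47]
i=48 'c': node 6→7 (via fail)
i=49 'c': node 7→7 (via fail)
i=50 'd': node 7→8  emit P2@[50:50],P3@[49:50]
i=51 'c': node 8→7 (via fail)
i=52 'b': node 7→1 (via fail)
i=53 'a': node 1→2
i=54 'a': node 2→3  emit P0@[52:54],P4@[53:54]
i=55 'b': node 3→1 (via fail)
i=56 'a': node 1→2
i=57 'a': node 2→3  emit P0@[55:57],P4@[56:57]
i=58 'd': node 3→6 (via fail)  emit P2@[58:58]
i=59 'a': node 6→9 (via fail)
i=60 'd': node 9→6 (via fail)  emit P2@[60:60]
i=61 'c': node 6→7 (via fail)
i=62 'd': node 7→8  emit P2@[62:62],P3@[61:62]
i=63 'c': node 8→7 (via fail)
i=64 'd': node 7→8  emit P2@[64:64],P3@[63:64]
i=65 'b': node 8→1 (via fail)
i=66 'd': node 1→4  emit P2@[66:66]

Matches: [[0,2],[5,4],[6,4],[7,4],[13,0],[13,4],[16,0],[16,4],[20,2],[22,4],[25,2],[25,3],[31,2],[32,1],[32,2],[34,4],[36,2],[37,1],[37,2],[41,4],[44,0],[44,4],[45,2],[46,2],[47,2],[50,2],[50,3],[54,0],[54,4],[57,0],[57,4],[58,2],[60,2],[62,2],[62,3],[64,2],[64,3],[66,2]]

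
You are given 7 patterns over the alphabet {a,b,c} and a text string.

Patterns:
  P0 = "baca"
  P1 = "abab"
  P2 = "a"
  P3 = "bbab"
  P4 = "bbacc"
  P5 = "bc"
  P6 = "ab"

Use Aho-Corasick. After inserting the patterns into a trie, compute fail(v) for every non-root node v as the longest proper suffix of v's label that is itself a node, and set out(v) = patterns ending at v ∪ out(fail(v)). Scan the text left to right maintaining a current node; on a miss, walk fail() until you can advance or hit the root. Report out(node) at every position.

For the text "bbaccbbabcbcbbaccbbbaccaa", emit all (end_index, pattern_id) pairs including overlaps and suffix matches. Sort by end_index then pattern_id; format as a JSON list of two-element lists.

Build:
Trie nodes:
  n0 'ε': a→5 b→1
  n1 'b': a→2 b→9 c→14
  n2 'ba': c→3
  n3 'bac': a→4
  n4 'baca': ·  ←P0
  n5 'a': b→6  ←P2
  n6 'ab': a→7  ←P6
  n7 'aba': b→8
  n8 'abab': ·  ←P1
  n9 'bb': a→10
  n10 'bba': b→11 c→12
  n11 'bbab': ·  ←P3
  n12 'bbac': c→13
  n13 'bbacc': ·  ←P4
  n14 'bc': ·  ←P5

Failure links (BFS by depth):
  fail(1) 'b': from fail(0)=0 chase 'b': 0 ⇒ 0;  out=∅∪out(0)=∅
  fail(5) 'a': from fail(0)=0 chase 'a': 0 ⇒ 0;  out={2}∪out(0)={2}
  fail(2) 'ba': from fail(1)=0 chase 'a': 0 ⇒ 5;  out=∅∪out(5)={2}
  fail(6) 'ab': from fail(5)=0 chase 'b': 0 ⇒ 1;  out={6}∪out(1)={6}
  fail(9) 'bb': from fail(1)=0 chase 'b': 0 ⇒ 1;  out=∅∪out(1)=∅
  fail(14) 'bc': from fail(1)=0 chase 'c': 0 ⇒ 0;  out={5}∪out(0)={5}
  fail(3) 'bac': from fail(2)=5 chase 'c': 5→0 ⇒ 0;  out=∅∪out(0)=∅
  fail(7) 'aba': from fail(6)=1 chase 'a': 1 ⇒ 2;  out=∅∪out(2)={2}
  fail(10) 'bba': from fail(9)=1 chase 'a': 1 ⇒ 2;  out=∅∪out(2)={2}
  fail(4) 'baca': from fail(3)=0 chase 'a': 0 ⇒ 5;  out={0}∪out(5)={0,2}
  fail(8) 'abab': from fail(7)=2 chase 'b': 2→5 ⇒ 6;  out={1}∪out(6)={1,6}
  fail(11) 'bbab': from fail(10)=2 chase 'b': 2→5 ⇒ 6;  out={3}∪out(6)={3,6}
  fail(12) 'bbac': from fail(10)=2 chase 'c': 2 ⇒ 3;  out=∅∪out(3)=∅
  fail(13) 'bbacc': from fail(12)=3 chase 'c': 3→0 ⇒ 0;  out={4}∪out(0)={4}

Scan:
pos 0 'b': at 1
pos 1 'b': at 9
pos 2 'a': at 10  ** P2@[2:2]
pos 3 'c': at 12
pos 4 'c': at 13  ** P4@[0:4]
pos 5 'b': at 1 (fail-walked)
pos 6 'b': at 9
pos 7 'a': at 10  ** P2@[7:7]
pos 8 'b': at 11  ** P3@[5:8],P6@[7:8]
pos 9 'c': at 14 (fail-walked)  ** P5@[8:9]
pos 10 'b': at 1 (fail-walked)
pos 11 'c': at 14  ** P5@[10:11]
pos 12 'b': at 1 (fail-walked)
pos 13 'b': at 9
pos 14 'a': at 10  ** P2@[14:14]
pos 15 'c': at 12
pos 16 'c': at 13  ** P4@[12:16]
pos 17 'b': at 1 (fail-walked)
pos 18 'b': at 9
pos 19 'b': at 9 (fail-walked)
pos 20 'a': at 10  ** P2@[20:20]
pos 21 'c': at 12
pos 22 'c': at 13  ** P4@[18:22]
pos 23 'a': at 5 (fail-walked)  ** P2@[23:23]
pos 24 'a': at 5 (fail-walked)  ** P2@[24:24]

All matches (sorted): [[2,2],[4,4],[7,2],[8,3],[8,6],[9,5],[11,5],[14,2],[16,4],[20,2],[22,4],[23,2],[24,2]]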